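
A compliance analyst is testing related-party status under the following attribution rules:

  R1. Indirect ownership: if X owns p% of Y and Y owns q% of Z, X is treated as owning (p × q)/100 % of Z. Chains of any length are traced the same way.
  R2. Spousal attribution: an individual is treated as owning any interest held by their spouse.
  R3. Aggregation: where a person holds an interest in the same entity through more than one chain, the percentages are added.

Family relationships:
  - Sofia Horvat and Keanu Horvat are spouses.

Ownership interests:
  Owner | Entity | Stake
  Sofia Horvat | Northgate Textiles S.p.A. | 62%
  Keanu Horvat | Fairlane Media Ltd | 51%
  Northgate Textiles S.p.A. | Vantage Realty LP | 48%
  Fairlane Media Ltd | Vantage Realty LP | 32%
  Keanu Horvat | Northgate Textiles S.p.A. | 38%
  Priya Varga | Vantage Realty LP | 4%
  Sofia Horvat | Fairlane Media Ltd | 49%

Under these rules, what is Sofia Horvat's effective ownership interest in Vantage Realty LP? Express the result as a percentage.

80%

By spousal attribution (R2), Sofia Horvat is treated as also owning Keanu Horvat's interest in Northgate Textiles S.p.A, giving 62% + 38% = 100%.
By spousal attribution (R2), Sofia Horvat is treated as also owning Keanu Horvat's interest in Fairlane Media Ltd, giving 49% + 51% = 100%.
Chain via Northgate Textiles S.p.A. (R1): 100% × 48% = 48% of Vantage Realty LP.
Chain via Fairlane Media Ltd (R1): 100% × 32% = 32% of Vantage Realty LP.
Aggregating (R3): 48% + 32% = 80%.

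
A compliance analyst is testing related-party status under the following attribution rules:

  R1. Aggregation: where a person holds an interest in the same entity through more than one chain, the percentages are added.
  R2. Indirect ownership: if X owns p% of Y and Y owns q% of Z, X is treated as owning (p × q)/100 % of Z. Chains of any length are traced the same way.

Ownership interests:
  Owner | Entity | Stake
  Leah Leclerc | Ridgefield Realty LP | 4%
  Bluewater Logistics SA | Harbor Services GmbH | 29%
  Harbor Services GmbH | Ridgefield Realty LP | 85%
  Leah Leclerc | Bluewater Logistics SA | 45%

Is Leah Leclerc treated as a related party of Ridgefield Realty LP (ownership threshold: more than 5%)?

Yes

Chain via Bluewater Logistics SA → Harbor Services GmbH (R2): 45% × 29% × 85% = 11.0925% of Ridgefield Realty LP.
Direct interest in Ridgefield Realty LP: 4%.
Aggregating (R1): 11.0925% + 4% = 15.0925%.
15.0925% exceeds the 5% threshold, so Leah is a related party to Ridgefield Realty LP.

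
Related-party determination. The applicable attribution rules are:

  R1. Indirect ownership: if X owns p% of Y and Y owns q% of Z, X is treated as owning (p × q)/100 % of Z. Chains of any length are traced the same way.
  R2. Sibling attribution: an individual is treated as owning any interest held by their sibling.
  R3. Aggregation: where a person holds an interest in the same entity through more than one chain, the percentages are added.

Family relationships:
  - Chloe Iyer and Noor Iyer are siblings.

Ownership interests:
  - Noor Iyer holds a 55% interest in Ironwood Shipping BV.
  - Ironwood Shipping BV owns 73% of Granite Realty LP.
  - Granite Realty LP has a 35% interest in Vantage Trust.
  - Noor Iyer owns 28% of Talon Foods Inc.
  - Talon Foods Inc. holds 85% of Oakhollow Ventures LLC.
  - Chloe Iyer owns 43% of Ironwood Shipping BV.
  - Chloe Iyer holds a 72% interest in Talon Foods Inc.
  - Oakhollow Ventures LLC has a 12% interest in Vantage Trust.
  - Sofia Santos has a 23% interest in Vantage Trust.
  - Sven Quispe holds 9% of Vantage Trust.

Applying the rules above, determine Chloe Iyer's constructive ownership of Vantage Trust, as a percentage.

By sibling attribution (R2), Chloe Iyer is treated as also owning Noor Iyer's interest in Talon Foods Inc, giving 72% + 28% = 100%.
By sibling attribution (R2), Chloe Iyer is treated as also owning Noor Iyer's interest in Ironwood Shipping BV, giving 43% + 55% = 98%.
Chain via Talon Foods Inc. → Oakhollow Ventures LLC (R1): 100% × 85% × 12% = 10.2% of Vantage Trust.
Chain via Ironwood Shipping BV → Granite Realty LP (R1): 98% × 73% × 35% = 25.039% of Vantage Trust.
Aggregating (R3): 10.2% + 25.039% = 35.239%.

35.239%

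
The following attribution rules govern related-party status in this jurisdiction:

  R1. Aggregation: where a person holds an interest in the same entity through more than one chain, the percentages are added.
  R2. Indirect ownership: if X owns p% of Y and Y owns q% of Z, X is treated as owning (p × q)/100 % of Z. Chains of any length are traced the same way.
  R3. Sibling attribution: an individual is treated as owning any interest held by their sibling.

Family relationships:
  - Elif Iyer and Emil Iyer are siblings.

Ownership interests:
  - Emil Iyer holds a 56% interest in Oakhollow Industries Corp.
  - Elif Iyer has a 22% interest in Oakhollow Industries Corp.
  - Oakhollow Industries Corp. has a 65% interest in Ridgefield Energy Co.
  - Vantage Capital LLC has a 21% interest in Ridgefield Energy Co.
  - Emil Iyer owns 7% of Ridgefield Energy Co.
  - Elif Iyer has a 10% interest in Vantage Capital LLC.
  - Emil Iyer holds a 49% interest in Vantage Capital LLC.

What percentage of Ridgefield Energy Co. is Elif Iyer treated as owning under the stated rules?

70.09%

By sibling attribution (R3), Elif Iyer is treated as also owning Emil Iyer's interest in Vantage Capital LLC, giving 10% + 49% = 59%.
By sibling attribution (R3), Elif Iyer is treated as also owning Emil Iyer's interest in Oakhollow Industries Corp, giving 22% + 56% = 78%.
By sibling attribution (R3), Elif Iyer is treated as owning Emil Iyer's 7% interest in Ridgefield Energy Co.
Chain via Vantage Capital LLC (R2): 59% × 21% = 12.39% of Ridgefield Energy Co.
Chain via Oakhollow Industries Corp. (R2): 78% × 65% = 50.7% of Ridgefield Energy Co.
Direct interest in Ridgefield Energy Co: 7%.
Aggregating (R1): 12.39% + 50.7% + 7% = 70.09%.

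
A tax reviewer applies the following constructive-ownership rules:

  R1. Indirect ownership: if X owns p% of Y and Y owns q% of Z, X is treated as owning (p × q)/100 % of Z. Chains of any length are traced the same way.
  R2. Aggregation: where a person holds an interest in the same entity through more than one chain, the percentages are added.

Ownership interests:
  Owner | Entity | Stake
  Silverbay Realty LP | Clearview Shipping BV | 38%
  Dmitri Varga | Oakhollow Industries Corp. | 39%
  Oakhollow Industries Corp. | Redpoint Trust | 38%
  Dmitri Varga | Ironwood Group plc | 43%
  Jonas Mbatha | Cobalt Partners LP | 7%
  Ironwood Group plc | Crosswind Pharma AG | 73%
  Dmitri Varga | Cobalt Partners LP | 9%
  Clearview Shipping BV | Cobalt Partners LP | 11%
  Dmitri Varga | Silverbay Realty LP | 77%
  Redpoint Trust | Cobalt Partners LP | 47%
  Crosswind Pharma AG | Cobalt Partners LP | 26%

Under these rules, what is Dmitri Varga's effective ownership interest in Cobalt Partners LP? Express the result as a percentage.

Chain via Oakhollow Industries Corp. → Redpoint Trust (R1): 39% × 38% × 47% = 6.9654% of Cobalt Partners LP.
Chain via Ironwood Group plc → Crosswind Pharma AG (R1): 43% × 73% × 26% = 8.1614% of Cobalt Partners LP.
Chain via Silverbay Realty LP → Clearview Shipping BV (R1): 77% × 38% × 11% = 3.2186% of Cobalt Partners LP.
Direct interest in Cobalt Partners LP: 9%.
Aggregating (R2): 6.9654% + 8.1614% + 3.2186% + 9% = 27.3454%.

27.3454%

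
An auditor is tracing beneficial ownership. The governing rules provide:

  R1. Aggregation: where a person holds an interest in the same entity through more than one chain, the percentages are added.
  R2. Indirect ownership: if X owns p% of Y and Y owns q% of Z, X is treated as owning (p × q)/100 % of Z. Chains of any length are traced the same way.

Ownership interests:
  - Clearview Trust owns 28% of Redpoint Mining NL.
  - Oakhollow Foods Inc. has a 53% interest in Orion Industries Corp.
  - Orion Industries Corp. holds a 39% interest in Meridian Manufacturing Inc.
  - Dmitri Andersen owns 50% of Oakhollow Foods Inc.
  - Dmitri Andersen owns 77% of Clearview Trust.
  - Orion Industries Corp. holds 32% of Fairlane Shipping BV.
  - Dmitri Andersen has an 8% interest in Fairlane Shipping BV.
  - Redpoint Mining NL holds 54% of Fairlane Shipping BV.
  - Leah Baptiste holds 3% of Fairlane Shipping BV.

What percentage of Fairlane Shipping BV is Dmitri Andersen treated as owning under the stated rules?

28.1224%

Chain via Oakhollow Foods Inc. → Orion Industries Corp. (R2): 50% × 53% × 32% = 8.48% of Fairlane Shipping BV.
Chain via Clearview Trust → Redpoint Mining NL (R2): 77% × 28% × 54% = 11.6424% of Fairlane Shipping BV.
Direct interest in Fairlane Shipping BV: 8%.
Aggregating (R1): 8.48% + 11.6424% + 8% = 28.1224%.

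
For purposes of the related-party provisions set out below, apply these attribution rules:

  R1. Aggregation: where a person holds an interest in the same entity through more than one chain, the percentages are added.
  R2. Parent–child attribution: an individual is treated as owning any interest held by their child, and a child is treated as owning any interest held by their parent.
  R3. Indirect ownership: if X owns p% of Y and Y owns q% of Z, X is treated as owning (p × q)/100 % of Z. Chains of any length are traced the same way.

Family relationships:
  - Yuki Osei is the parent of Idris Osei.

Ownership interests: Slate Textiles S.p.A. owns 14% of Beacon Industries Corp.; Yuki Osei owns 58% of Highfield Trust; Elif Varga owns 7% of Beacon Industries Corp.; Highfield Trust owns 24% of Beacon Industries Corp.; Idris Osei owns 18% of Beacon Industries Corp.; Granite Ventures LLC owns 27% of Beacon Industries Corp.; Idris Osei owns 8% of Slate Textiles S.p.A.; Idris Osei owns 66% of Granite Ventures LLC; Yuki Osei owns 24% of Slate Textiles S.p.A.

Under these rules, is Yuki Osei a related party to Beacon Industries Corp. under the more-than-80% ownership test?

No

By parent–child attribution (R2), Yuki Osei is treated as also owning Idris Osei's interest in Slate Textiles S.p.A, giving 24% + 8% = 32%.
By parent–child attribution (R2), Yuki Osei is treated as owning Idris Osei's 66% interest in Granite Ventures LLC.
By parent–child attribution (R2), Yuki Osei is treated as owning Idris Osei's 18% interest in Beacon Industries Corp.
Chain via Slate Textiles S.p.A. (R3): 32% × 14% = 4.48% of Beacon Industries Corp.
Chain via Highfield Trust (R3): 58% × 24% = 13.92% of Beacon Industries Corp.
Chain via Granite Ventures LLC (R3): 66% × 27% = 17.82% of Beacon Industries Corp.
Direct interest in Beacon Industries Corp: 18%.
Aggregating (R1): 4.48% + 13.92% + 17.82% + 18% = 54.22%.
54.22% does not exceed the 80% threshold, so Yuki is not a related party to Beacon Industries Corp.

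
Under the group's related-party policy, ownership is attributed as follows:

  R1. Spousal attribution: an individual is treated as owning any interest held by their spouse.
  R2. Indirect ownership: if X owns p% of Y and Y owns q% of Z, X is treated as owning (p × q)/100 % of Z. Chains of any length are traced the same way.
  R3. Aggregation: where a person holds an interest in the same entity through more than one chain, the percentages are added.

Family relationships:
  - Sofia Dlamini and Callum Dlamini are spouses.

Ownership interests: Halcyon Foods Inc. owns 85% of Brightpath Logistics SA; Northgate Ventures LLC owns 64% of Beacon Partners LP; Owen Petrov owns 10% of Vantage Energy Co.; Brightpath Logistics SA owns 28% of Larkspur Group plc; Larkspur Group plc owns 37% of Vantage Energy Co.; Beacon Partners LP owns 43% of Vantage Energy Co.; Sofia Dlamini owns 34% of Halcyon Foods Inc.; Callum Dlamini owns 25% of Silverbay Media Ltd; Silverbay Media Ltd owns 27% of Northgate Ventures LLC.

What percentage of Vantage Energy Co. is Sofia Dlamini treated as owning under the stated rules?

4.85164%

By spousal attribution (R1), Sofia Dlamini is treated as owning Callum Dlamini's 25% interest in Silverbay Media Ltd.
Chain via Halcyon Foods Inc. → Brightpath Logistics SA → Larkspur Group plc (R2): 34% × 85% × 28% × 37% = 2.99404% of Vantage Energy Co.
Chain via Silverbay Media Ltd → Northgate Ventures LLC → Beacon Partners LP (R2): 25% × 27% × 64% × 43% = 1.8576% of Vantage Energy Co.
Aggregating (R3): 2.99404% + 1.8576% = 4.85164%.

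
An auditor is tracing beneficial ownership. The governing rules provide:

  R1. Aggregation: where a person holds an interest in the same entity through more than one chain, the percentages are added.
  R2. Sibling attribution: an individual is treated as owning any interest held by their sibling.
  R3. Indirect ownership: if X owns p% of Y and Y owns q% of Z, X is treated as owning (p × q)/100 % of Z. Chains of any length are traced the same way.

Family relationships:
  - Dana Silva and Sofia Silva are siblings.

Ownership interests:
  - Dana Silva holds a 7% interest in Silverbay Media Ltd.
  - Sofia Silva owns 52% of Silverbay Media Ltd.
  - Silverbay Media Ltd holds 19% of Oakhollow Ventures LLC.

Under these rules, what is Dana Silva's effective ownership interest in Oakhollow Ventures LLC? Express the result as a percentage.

11.21%

By sibling attribution (R2), Dana Silva is treated as also owning Sofia Silva's interest in Silverbay Media Ltd, giving 7% + 52% = 59%.
Chain via Silverbay Media Ltd (R3): 59% × 19% = 11.21% of Oakhollow Ventures LLC.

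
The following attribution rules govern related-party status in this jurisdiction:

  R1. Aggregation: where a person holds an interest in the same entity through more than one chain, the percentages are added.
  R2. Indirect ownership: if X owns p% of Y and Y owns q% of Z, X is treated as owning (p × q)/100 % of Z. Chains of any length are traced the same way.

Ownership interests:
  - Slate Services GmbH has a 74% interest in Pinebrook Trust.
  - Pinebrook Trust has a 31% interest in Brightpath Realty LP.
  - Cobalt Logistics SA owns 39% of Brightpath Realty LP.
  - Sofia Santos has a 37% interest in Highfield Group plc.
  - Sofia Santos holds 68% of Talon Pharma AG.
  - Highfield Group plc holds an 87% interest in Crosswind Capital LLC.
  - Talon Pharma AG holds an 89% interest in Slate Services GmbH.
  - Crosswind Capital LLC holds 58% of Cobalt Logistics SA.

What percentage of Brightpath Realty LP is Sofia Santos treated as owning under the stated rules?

21.164666%

Chain via Talon Pharma AG → Slate Services GmbH → Pinebrook Trust (R2): 68% × 89% × 74% × 31% = 13.883288% of Brightpath Realty LP.
Chain via Highfield Group plc → Crosswind Capital LLC → Cobalt Logistics SA (R2): 37% × 87% × 58% × 39% = 7.281378% of Brightpath Realty LP.
Aggregating (R1): 13.883288% + 7.281378% = 21.164666%.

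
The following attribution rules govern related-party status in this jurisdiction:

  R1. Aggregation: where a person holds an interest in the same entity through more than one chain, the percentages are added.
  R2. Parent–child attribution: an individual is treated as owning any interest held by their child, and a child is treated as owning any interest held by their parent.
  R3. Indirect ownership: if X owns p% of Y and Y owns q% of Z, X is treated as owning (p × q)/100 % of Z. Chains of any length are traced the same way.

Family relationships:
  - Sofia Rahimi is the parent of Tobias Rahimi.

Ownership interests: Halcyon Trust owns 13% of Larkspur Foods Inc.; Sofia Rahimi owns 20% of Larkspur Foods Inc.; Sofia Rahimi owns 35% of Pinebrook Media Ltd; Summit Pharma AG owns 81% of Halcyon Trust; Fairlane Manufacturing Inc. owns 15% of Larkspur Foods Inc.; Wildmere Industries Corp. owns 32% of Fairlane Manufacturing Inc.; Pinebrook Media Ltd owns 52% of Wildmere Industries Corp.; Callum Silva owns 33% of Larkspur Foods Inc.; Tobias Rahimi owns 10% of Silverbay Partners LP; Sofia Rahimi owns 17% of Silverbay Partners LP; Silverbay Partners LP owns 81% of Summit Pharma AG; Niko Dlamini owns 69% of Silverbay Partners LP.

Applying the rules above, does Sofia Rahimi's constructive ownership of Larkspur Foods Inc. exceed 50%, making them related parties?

No

By parent–child attribution (R2), Sofia Rahimi is treated as also owning Tobias Rahimi's interest in Silverbay Partners LP, giving 17% + 10% = 27%.
Chain via Pinebrook Media Ltd → Wildmere Industries Corp. → Fairlane Manufacturing Inc. (R3): 35% × 52% × 32% × 15% = 0.8736% of Larkspur Foods Inc.
Chain via Silverbay Partners LP → Summit Pharma AG → Halcyon Trust (R3): 27% × 81% × 81% × 13% = 2.302911% of Larkspur Foods Inc.
Direct interest in Larkspur Foods Inc: 20%.
Aggregating (R1): 0.8736% + 2.302911% + 20% = 23.176511%.
23.176511% does not exceed the 50% threshold, so Sofia is not a related party to Larkspur Foods Inc.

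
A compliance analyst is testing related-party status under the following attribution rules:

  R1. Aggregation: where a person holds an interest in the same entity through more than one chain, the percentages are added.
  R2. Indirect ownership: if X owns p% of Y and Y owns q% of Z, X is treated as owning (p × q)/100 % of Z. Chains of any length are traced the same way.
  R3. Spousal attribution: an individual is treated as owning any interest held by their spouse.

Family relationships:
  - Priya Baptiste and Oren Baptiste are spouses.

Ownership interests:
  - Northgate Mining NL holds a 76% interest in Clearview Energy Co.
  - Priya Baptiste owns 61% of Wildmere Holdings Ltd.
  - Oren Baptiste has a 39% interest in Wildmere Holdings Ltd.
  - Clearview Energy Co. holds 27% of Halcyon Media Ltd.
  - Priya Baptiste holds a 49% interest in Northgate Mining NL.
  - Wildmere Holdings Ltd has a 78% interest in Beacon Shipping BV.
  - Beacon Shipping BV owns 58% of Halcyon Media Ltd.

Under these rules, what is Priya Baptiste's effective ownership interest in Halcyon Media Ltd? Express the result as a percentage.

55.2948%

By spousal attribution (R3), Priya Baptiste is treated as also owning Oren Baptiste's interest in Wildmere Holdings Ltd, giving 61% + 39% = 100%.
Chain via Wildmere Holdings Ltd → Beacon Shipping BV (R2): 100% × 78% × 58% = 45.24% of Halcyon Media Ltd.
Chain via Northgate Mining NL → Clearview Energy Co. (R2): 49% × 76% × 27% = 10.0548% of Halcyon Media Ltd.
Aggregating (R1): 45.24% + 10.0548% = 55.2948%.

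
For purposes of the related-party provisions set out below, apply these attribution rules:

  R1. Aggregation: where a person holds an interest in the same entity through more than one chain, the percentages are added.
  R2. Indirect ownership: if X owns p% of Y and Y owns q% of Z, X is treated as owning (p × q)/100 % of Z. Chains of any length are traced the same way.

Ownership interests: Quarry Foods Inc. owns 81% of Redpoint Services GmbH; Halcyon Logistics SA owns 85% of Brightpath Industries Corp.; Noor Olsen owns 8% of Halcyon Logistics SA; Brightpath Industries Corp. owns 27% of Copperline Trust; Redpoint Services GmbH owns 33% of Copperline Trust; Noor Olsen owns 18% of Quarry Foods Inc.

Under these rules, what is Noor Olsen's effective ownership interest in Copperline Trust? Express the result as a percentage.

6.6474%

Chain via Halcyon Logistics SA → Brightpath Industries Corp. (R2): 8% × 85% × 27% = 1.836% of Copperline Trust.
Chain via Quarry Foods Inc. → Redpoint Services GmbH (R2): 18% × 81% × 33% = 4.8114% of Copperline Trust.
Aggregating (R1): 1.836% + 4.8114% = 6.6474%.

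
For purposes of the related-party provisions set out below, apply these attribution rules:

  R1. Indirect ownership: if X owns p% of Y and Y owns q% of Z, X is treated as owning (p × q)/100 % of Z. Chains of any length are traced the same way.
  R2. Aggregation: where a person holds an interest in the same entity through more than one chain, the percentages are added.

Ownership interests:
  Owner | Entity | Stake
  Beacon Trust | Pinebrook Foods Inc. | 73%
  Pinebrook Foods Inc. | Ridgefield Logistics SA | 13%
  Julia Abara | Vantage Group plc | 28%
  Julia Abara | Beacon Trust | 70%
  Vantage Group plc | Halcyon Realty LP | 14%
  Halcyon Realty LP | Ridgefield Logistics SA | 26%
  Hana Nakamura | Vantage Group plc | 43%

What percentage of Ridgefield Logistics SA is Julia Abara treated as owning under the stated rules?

Chain via Vantage Group plc → Halcyon Realty LP (R1): 28% × 14% × 26% = 1.0192% of Ridgefield Logistics SA.
Chain via Beacon Trust → Pinebrook Foods Inc. (R1): 70% × 73% × 13% = 6.643% of Ridgefield Logistics SA.
Aggregating (R2): 1.0192% + 6.643% = 7.6622%.

7.6622%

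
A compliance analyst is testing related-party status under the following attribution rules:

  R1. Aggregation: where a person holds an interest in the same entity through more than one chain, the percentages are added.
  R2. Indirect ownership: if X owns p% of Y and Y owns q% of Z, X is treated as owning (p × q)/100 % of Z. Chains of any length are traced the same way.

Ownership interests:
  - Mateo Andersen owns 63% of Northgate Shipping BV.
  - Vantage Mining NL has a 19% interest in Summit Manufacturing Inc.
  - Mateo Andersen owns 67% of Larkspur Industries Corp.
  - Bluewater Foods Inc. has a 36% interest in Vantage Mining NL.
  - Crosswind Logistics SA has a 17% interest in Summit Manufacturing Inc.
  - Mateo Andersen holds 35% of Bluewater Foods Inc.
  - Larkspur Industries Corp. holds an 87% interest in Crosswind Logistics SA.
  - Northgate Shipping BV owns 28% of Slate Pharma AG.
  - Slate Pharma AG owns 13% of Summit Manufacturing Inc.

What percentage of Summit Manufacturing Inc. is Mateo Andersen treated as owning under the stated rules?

Chain via Larkspur Industries Corp. → Crosswind Logistics SA (R2): 67% × 87% × 17% = 9.9093% of Summit Manufacturing Inc.
Chain via Bluewater Foods Inc. → Vantage Mining NL (R2): 35% × 36% × 19% = 2.394% of Summit Manufacturing Inc.
Chain via Northgate Shipping BV → Slate Pharma AG (R2): 63% × 28% × 13% = 2.2932% of Summit Manufacturing Inc.
Aggregating (R1): 9.9093% + 2.394% + 2.2932% = 14.5965%.

14.5965%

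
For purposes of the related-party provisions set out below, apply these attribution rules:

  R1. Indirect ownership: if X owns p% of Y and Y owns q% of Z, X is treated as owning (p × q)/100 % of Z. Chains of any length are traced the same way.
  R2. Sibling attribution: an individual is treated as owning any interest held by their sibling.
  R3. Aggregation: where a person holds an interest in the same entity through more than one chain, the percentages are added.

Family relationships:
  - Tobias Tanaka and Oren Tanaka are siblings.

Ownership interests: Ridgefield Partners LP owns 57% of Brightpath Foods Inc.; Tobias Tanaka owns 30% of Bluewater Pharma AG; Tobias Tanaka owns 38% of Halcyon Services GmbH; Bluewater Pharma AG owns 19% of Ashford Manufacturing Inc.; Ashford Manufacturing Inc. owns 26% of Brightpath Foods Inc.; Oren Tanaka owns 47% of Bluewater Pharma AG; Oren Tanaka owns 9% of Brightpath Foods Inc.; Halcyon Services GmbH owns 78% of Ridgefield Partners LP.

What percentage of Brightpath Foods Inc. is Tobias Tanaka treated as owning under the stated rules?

29.6986%

By sibling attribution (R2), Tobias Tanaka is treated as also owning Oren Tanaka's interest in Bluewater Pharma AG, giving 30% + 47% = 77%.
By sibling attribution (R2), Tobias Tanaka is treated as owning Oren Tanaka's 9% interest in Brightpath Foods Inc.
Chain via Bluewater Pharma AG → Ashford Manufacturing Inc. (R1): 77% × 19% × 26% = 3.8038% of Brightpath Foods Inc.
Chain via Halcyon Services GmbH → Ridgefield Partners LP (R1): 38% × 78% × 57% = 16.8948% of Brightpath Foods Inc.
Direct interest in Brightpath Foods Inc: 9%.
Aggregating (R3): 3.8038% + 16.8948% + 9% = 29.6986%.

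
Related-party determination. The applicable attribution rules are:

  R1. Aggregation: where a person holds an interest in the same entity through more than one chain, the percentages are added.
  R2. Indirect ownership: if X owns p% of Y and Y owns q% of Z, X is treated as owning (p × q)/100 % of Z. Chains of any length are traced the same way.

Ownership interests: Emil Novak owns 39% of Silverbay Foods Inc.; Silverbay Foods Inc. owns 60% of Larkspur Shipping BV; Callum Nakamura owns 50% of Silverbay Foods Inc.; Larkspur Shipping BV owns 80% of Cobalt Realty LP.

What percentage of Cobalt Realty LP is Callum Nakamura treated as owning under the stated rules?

Chain via Silverbay Foods Inc. → Larkspur Shipping BV (R2): 50% × 60% × 80% = 24% of Cobalt Realty LP.

24%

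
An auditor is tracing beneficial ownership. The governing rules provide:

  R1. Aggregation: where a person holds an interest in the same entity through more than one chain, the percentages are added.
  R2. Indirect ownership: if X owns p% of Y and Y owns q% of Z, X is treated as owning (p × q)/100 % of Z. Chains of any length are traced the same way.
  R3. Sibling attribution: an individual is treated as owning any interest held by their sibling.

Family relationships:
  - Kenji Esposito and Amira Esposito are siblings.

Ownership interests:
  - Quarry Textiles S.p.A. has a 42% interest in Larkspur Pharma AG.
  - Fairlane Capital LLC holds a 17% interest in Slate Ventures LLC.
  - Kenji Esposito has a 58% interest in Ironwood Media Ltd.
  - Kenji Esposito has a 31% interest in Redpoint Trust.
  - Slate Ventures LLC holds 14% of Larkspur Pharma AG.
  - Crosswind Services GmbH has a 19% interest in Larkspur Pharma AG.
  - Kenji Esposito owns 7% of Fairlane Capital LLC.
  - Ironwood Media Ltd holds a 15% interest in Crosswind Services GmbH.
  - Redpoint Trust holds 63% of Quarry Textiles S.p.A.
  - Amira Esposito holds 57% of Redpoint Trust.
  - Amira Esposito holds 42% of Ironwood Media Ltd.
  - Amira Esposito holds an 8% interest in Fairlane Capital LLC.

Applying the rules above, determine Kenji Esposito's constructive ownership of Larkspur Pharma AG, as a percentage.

26.4918%

By sibling attribution (R3), Kenji Esposito is treated as also owning Amira Esposito's interest in Fairlane Capital LLC, giving 7% + 8% = 15%.
By sibling attribution (R3), Kenji Esposito is treated as also owning Amira Esposito's interest in Redpoint Trust, giving 31% + 57% = 88%.
By sibling attribution (R3), Kenji Esposito is treated as also owning Amira Esposito's interest in Ironwood Media Ltd, giving 58% + 42% = 100%.
Chain via Fairlane Capital LLC → Slate Ventures LLC (R2): 15% × 17% × 14% = 0.357% of Larkspur Pharma AG.
Chain via Redpoint Trust → Quarry Textiles S.p.A. (R2): 88% × 63% × 42% = 23.2848% of Larkspur Pharma AG.
Chain via Ironwood Media Ltd → Crosswind Services GmbH (R2): 100% × 15% × 19% = 2.85% of Larkspur Pharma AG.
Aggregating (R1): 0.357% + 23.2848% + 2.85% = 26.4918%.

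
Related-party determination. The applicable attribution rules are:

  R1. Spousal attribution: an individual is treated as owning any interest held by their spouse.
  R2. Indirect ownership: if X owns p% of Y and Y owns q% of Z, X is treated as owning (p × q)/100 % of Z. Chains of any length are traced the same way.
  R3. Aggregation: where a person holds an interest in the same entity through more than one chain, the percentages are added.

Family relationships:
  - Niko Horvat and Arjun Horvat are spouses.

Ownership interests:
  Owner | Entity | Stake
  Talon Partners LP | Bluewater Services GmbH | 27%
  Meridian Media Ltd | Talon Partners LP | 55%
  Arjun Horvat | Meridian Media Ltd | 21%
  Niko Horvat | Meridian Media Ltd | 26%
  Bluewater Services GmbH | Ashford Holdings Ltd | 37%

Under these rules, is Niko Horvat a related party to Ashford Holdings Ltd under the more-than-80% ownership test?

By spousal attribution (R1), Niko Horvat is treated as also owning Arjun Horvat's interest in Meridian Media Ltd, giving 26% + 21% = 47%.
Chain via Meridian Media Ltd → Talon Partners LP → Bluewater Services GmbH (R2): 47% × 55% × 27% × 37% = 2.582415% of Ashford Holdings Ltd.
2.582415% does not exceed the 80% threshold, so Niko is not a related party to Ashford Holdings Ltd.

No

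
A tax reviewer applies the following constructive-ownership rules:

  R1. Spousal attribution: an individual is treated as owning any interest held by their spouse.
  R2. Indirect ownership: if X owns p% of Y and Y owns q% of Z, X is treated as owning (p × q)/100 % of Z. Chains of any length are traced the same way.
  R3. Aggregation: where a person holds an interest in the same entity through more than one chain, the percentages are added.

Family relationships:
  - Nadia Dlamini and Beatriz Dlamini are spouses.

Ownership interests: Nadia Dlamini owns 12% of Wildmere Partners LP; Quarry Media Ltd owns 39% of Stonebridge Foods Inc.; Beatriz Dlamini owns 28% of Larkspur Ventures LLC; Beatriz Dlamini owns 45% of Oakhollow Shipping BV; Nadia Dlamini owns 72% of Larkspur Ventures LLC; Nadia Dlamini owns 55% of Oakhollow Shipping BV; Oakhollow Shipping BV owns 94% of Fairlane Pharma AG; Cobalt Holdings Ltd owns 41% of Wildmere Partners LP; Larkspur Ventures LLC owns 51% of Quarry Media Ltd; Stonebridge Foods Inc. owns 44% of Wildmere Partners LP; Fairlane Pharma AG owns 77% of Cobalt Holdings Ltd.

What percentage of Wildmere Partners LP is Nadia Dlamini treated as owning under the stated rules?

By spousal attribution (R1), Nadia Dlamini is treated as also owning Beatriz Dlamini's interest in Oakhollow Shipping BV, giving 55% + 45% = 100%.
By spousal attribution (R1), Nadia Dlamini is treated as also owning Beatriz Dlamini's interest in Larkspur Ventures LLC, giving 72% + 28% = 100%.
Chain via Oakhollow Shipping BV → Fairlane Pharma AG → Cobalt Holdings Ltd (R2): 100% × 94% × 77% × 41% = 29.6758% of Wildmere Partners LP.
Chain via Larkspur Ventures LLC → Quarry Media Ltd → Stonebridge Foods Inc. (R2): 100% × 51% × 39% × 44% = 8.7516% of Wildmere Partners LP.
Direct interest in Wildmere Partners LP: 12%.
Aggregating (R3): 29.6758% + 8.7516% + 12% = 50.4274%.

50.4274%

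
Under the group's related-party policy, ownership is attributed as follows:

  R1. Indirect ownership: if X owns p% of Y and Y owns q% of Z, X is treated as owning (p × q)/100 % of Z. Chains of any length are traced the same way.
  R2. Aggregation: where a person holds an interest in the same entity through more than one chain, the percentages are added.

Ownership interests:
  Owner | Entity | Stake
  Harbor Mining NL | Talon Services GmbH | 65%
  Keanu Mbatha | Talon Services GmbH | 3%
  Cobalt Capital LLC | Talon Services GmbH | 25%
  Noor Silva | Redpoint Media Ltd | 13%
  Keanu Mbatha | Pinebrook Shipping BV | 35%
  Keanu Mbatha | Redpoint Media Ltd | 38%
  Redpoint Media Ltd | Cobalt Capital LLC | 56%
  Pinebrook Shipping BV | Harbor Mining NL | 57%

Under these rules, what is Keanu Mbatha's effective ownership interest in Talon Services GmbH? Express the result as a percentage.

Chain via Redpoint Media Ltd → Cobalt Capital LLC (R1): 38% × 56% × 25% = 5.32% of Talon Services GmbH.
Chain via Pinebrook Shipping BV → Harbor Mining NL (R1): 35% × 57% × 65% = 12.9675% of Talon Services GmbH.
Direct interest in Talon Services GmbH: 3%.
Aggregating (R2): 5.32% + 12.9675% + 3% = 21.2875%.

21.2875%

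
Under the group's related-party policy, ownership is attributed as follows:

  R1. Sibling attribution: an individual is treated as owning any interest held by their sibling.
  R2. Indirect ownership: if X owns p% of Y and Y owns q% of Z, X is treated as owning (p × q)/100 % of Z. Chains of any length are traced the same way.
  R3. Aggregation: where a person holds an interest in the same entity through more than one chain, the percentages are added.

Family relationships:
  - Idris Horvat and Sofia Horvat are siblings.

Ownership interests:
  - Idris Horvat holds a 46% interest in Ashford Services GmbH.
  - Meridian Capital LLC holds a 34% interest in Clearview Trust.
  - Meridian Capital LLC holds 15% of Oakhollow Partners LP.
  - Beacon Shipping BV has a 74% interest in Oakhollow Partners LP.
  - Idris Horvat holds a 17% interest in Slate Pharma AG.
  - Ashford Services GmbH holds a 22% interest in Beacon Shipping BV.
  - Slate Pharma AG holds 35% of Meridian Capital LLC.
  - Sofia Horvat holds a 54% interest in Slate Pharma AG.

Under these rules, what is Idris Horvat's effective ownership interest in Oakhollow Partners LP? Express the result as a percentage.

11.2163%

By sibling attribution (R1), Idris Horvat is treated as also owning Sofia Horvat's interest in Slate Pharma AG, giving 17% + 54% = 71%.
Chain via Slate Pharma AG → Meridian Capital LLC (R2): 71% × 35% × 15% = 3.7275% of Oakhollow Partners LP.
Chain via Ashford Services GmbH → Beacon Shipping BV (R2): 46% × 22% × 74% = 7.4888% of Oakhollow Partners LP.
Aggregating (R3): 3.7275% + 7.4888% = 11.2163%.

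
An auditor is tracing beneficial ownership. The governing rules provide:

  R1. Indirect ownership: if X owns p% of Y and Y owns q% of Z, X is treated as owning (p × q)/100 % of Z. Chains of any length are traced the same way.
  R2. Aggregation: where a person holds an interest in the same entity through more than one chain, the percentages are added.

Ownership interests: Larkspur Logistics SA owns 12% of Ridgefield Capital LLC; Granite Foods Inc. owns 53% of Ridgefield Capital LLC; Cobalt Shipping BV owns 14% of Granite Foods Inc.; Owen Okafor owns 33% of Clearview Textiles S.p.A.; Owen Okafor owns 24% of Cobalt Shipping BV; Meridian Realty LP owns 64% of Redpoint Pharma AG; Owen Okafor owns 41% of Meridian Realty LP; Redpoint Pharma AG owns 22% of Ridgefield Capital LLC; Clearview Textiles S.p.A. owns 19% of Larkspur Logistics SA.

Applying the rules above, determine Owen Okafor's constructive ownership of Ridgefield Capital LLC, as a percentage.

8.306%

Chain via Clearview Textiles S.p.A. → Larkspur Logistics SA (R1): 33% × 19% × 12% = 0.7524% of Ridgefield Capital LLC.
Chain via Cobalt Shipping BV → Granite Foods Inc. (R1): 24% × 14% × 53% = 1.7808% of Ridgefield Capital LLC.
Chain via Meridian Realty LP → Redpoint Pharma AG (R1): 41% × 64% × 22% = 5.7728% of Ridgefield Capital LLC.
Aggregating (R2): 0.7524% + 1.7808% + 5.7728% = 8.306%.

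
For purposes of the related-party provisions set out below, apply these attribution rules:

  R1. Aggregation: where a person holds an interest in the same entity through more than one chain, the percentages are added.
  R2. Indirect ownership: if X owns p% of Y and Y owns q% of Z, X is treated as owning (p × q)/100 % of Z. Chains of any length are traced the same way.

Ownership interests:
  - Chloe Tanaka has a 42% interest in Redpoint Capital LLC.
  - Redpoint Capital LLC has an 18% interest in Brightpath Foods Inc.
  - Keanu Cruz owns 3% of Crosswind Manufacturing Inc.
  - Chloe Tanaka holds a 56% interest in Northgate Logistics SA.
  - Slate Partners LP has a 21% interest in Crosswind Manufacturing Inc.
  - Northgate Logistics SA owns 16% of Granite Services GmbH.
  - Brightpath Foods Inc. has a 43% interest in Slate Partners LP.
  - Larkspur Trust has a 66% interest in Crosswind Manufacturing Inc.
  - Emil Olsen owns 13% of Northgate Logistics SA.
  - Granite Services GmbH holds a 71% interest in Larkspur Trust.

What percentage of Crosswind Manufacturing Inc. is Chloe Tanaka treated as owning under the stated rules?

4.881324%

Chain via Redpoint Capital LLC → Brightpath Foods Inc. → Slate Partners LP (R2): 42% × 18% × 43% × 21% = 0.682668% of Crosswind Manufacturing Inc.
Chain via Northgate Logistics SA → Granite Services GmbH → Larkspur Trust (R2): 56% × 16% × 71% × 66% = 4.198656% of Crosswind Manufacturing Inc.
Aggregating (R1): 0.682668% + 4.198656% = 4.881324%.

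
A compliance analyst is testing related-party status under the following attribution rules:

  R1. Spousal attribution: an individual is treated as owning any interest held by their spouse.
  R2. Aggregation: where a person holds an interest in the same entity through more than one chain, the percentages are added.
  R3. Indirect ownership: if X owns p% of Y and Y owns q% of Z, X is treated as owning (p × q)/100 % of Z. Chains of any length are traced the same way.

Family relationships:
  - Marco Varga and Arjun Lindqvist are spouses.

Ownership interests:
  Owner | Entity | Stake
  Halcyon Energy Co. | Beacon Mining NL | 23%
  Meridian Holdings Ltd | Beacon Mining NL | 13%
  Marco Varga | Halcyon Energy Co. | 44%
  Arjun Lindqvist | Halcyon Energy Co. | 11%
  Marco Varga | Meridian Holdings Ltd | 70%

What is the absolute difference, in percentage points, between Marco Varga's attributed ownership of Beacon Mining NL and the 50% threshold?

By spousal attribution (R1), Marco Varga is treated as also owning Arjun Lindqvist's interest in Halcyon Energy Co, giving 44% + 11% = 55%.
Chain via Meridian Holdings Ltd (R3): 70% × 13% = 9.1% of Beacon Mining NL.
Chain via Halcyon Energy Co. (R3): 55% × 23% = 12.65% of Beacon Mining NL.
Aggregating (R2): 9.1% + 12.65% = 21.75%.
21.75% falls short of the 50% threshold by 28.25 percentage points.

28.25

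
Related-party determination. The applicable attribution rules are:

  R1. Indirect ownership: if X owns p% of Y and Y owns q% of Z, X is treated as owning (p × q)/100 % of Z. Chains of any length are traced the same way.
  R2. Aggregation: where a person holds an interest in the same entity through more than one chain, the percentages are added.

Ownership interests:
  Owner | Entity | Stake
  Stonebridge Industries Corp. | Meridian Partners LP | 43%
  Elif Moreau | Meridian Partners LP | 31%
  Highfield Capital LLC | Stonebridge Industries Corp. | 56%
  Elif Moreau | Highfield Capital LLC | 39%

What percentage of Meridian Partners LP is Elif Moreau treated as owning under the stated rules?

Chain via Highfield Capital LLC → Stonebridge Industries Corp. (R1): 39% × 56% × 43% = 9.3912% of Meridian Partners LP.
Direct interest in Meridian Partners LP: 31%.
Aggregating (R2): 9.3912% + 31% = 40.3912%.

40.3912%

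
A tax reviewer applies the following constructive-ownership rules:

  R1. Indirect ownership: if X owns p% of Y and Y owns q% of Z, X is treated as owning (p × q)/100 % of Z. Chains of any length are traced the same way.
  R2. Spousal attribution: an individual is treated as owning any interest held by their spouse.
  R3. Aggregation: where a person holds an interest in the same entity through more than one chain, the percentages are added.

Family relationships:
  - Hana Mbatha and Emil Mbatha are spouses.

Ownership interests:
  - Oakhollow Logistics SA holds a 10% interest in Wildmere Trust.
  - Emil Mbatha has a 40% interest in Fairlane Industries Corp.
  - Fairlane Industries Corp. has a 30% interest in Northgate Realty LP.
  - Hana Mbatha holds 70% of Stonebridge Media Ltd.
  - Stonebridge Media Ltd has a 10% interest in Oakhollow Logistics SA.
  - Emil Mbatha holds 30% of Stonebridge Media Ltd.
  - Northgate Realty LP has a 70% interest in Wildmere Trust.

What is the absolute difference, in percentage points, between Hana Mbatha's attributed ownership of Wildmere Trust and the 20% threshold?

By spousal attribution (R2), Hana Mbatha is treated as also owning Emil Mbatha's interest in Stonebridge Media Ltd, giving 70% + 30% = 100%.
By spousal attribution (R2), Hana Mbatha is treated as owning Emil Mbatha's 40% interest in Fairlane Industries Corp.
Chain via Stonebridge Media Ltd → Oakhollow Logistics SA (R1): 100% × 10% × 10% = 1% of Wildmere Trust.
Chain via Fairlane Industries Corp. → Northgate Realty LP (R1): 40% × 30% × 70% = 8.4% of Wildmere Trust.
Aggregating (R3): 1% + 8.4% = 9.4%.
9.4% falls short of the 20% threshold by 10.6 percentage points.

10.6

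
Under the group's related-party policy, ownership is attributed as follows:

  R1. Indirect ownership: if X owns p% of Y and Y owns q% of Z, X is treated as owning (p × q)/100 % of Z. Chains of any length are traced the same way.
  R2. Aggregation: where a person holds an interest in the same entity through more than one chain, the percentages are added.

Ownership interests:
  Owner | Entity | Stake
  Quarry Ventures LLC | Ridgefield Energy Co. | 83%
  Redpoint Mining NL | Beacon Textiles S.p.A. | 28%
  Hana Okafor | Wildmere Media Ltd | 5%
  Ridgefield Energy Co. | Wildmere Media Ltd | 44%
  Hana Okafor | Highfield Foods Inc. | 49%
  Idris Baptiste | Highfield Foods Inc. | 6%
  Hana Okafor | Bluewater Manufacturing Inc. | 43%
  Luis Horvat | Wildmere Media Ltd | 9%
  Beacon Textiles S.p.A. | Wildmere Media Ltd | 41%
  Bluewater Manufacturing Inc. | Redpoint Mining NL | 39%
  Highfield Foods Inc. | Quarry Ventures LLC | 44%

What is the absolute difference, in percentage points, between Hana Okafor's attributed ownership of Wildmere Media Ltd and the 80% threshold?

65.201092

Chain via Highfield Foods Inc. → Quarry Ventures LLC → Ridgefield Energy Co. (R1): 49% × 44% × 83% × 44% = 7.873712% of Wildmere Media Ltd.
Chain via Bluewater Manufacturing Inc. → Redpoint Mining NL → Beacon Textiles S.p.A. (R1): 43% × 39% × 28% × 41% = 1.925196% of Wildmere Media Ltd.
Direct interest in Wildmere Media Ltd: 5%.
Aggregating (R2): 7.873712% + 1.925196% + 5% = 14.798908%.
14.798908% falls short of the 80% threshold by 65.201092 percentage points.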